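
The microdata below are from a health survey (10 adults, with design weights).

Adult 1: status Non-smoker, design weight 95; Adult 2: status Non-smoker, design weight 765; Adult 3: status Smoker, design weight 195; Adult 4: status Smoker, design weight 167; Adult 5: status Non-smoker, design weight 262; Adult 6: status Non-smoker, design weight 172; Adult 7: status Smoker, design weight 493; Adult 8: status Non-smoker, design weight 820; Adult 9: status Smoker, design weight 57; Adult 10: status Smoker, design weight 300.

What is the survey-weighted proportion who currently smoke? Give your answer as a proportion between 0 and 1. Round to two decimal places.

0.36

Sum of weights for 'Smoker' = 195 + 167 + 493 + 57 + 300 = 1212
Total weight = 95 + 765 + 195 + 167 + 262 + 172 + 493 + 820 + 57 + 300 = 3326
Weighted proportion = 1212 / 3326 = 0.36440168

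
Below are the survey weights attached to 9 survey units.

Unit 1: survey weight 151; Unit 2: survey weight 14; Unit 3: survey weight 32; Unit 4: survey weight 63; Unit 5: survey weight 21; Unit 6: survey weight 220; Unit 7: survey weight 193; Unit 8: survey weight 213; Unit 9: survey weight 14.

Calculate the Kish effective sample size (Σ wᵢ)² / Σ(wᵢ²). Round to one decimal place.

Σ wᵢ = 151 + 14 + 32 + 63 + 21 + 220 + 193 + 213 + 14 = 921
Σ wᵢ² = 22801 + 196 + 1024 + 3969 + 441 + 48400 + 37249 + 45369 + 196 = 159645
n_eff = 921² / 159645 = 848241 / 159645 = 5.3132951

5.3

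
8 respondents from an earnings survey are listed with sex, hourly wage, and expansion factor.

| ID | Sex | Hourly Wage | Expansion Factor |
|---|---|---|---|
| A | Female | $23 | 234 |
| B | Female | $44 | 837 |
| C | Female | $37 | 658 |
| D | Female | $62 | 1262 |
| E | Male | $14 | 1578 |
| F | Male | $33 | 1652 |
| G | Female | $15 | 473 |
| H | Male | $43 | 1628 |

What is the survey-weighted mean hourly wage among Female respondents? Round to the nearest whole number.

Female rows: A, B, C, D, G
Weighted sum = 23×234 + 44×837 + 37×658 + 62×1262 + 15×473
  = 5382 + 36828 + 24346 + 78244 + 7095 = 151895
Sum of weights = 234 + 837 + 658 + 1262 + 473 = 3464
Weighted mean = 151895 / 3464 = 43.849596

44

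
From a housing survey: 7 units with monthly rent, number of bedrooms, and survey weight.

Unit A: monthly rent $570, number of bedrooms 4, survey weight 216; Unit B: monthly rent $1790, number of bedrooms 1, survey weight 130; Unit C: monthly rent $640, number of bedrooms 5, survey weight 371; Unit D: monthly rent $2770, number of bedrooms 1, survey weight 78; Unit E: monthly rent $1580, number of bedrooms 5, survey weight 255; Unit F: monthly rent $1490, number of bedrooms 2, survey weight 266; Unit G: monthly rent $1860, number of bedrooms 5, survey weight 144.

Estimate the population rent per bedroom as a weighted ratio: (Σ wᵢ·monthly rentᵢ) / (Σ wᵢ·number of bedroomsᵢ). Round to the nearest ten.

Σ wᵢ·y = 570×216 + 1790×130 + 640×371 + 2770×78 + 1580×255 + 1490×266 + 1860×144
  = 123120 + 232700 + 237440 + 216060 + 402900 + 396340 + 267840 = 1876400
Σ wᵢ·x = 4×216 + 1×130 + 5×371 + 1×78 + 5×255 + 2×266 + 5×144
  = 864 + 130 + 1855 + 78 + 1275 + 532 + 720 = 5454
Ratio = 1876400 / 5454 = 344.04107

340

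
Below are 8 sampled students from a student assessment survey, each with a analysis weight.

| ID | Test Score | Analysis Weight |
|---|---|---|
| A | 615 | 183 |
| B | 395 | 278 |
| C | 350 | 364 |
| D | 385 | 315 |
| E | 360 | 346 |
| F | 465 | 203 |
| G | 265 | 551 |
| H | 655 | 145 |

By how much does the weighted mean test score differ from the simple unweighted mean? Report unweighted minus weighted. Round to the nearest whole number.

Unweighted sum = 615 + 395 + 350 + 385 + 360 + 465 + 265 + 655 = 3490
Unweighted mean = 3490 / 8 = 436.25
Weighted sum = 615×183 + 395×278 + 350×364 + 385×315 + 360×346 + 465×203 + 265×551 + 655×145
  = 112545 + 109810 + 127400 + 121275 + 124560 + 94395 + 146015 + 94975 = 930975
Sum of weights = 2385
Weighted mean = 930975 / 2385 = 390.34591
Difference (unweighted minus weighted) = 45.904088

46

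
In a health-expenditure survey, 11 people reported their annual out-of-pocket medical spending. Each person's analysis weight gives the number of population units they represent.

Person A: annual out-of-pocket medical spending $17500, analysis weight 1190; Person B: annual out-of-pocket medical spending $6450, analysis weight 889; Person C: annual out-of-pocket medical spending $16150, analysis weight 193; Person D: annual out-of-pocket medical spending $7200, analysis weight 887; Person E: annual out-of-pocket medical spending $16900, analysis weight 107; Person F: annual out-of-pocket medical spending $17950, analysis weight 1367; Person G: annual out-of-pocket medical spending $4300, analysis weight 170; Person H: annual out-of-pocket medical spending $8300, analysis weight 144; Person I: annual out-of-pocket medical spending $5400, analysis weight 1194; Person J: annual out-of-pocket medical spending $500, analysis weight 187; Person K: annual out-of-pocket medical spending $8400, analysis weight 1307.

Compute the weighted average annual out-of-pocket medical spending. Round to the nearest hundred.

Weighted sum = 17500×1190 + 6450×889 + 16150×193 + 7200×887 + 16900×107 + 17950×1367 + 4300×170 + 8300×144 + 5400×1194 + 500×187 + 8400×1307
  = 81854450
Sum of weights = 1190 + 889 + 193 + 887 + 107 + 1367 + 170 + 144 + 1194 + 187 + 1307 = 7635
Weighted mean = 81854450 / 7635 = 10720.95

10700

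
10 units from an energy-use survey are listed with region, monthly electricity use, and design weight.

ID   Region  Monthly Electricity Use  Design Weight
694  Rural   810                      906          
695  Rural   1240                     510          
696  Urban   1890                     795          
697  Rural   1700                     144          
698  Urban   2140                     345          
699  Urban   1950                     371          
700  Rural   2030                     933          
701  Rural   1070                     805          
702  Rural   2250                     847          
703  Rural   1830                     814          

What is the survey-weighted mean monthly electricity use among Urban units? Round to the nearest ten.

1960

Urban rows: 696, 698, 699
Weighted sum = 1890×795 + 2140×345 + 1950×371
  = 1502550 + 738300 + 723450 = 2964300
Sum of weights = 795 + 345 + 371 = 1511
Weighted mean = 2964300 / 1511 = 1961.8134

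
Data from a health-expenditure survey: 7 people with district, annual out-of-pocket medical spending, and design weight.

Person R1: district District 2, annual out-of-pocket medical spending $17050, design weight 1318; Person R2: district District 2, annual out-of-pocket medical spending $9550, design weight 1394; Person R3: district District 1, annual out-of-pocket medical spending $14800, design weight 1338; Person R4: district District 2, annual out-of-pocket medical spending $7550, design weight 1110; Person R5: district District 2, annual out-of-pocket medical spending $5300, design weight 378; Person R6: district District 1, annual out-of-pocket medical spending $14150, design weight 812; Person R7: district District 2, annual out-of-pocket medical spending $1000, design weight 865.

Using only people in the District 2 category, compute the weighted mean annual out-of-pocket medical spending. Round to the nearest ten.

District 2 rows: R1, R2, R4, R5, R7
Weighted sum = 17050×1318 + 9550×1394 + 7550×1110 + 5300×378 + 1000×865
  = 22471900 + 13312700 + 8380500 + 2003400 + 865000 = 47033500
Sum of weights = 5065
Weighted mean = 47033500 / 5065 = 9285.9822

9290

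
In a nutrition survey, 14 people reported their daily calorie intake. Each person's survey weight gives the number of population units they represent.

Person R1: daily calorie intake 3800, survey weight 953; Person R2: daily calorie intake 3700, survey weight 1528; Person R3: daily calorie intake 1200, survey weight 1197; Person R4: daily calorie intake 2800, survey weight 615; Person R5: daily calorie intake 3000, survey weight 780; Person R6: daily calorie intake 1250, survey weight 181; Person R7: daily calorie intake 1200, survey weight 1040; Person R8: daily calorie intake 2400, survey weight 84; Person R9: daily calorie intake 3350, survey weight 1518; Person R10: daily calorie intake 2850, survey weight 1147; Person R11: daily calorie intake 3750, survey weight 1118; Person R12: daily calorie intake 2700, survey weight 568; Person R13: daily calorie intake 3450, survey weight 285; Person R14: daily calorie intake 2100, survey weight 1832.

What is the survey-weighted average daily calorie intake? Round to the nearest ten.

Weighted sum = 35360050
Sum of weights = 12846
Weighted mean = 35360050 / 12846 = 2752.6117

2750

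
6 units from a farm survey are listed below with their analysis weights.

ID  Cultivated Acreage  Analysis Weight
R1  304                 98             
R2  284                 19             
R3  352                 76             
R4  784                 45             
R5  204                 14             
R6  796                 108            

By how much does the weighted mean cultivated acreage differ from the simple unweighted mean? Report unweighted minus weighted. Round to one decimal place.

Unweighted sum = 304 + 284 + 352 + 784 + 204 + 796 = 2724
Unweighted mean = 2724 / 6 = 454
Weighted sum = 304×98 + 284×19 + 352×76 + 784×45 + 204×14 + 796×108
  = 29792 + 5396 + 26752 + 35280 + 2856 + 85968 = 186044
Sum of weights = 98 + 19 + 76 + 45 + 14 + 108 = 360
Weighted mean = 186044 / 360 = 516.78889
Difference (unweighted minus weighted) = -62.788889

-62.8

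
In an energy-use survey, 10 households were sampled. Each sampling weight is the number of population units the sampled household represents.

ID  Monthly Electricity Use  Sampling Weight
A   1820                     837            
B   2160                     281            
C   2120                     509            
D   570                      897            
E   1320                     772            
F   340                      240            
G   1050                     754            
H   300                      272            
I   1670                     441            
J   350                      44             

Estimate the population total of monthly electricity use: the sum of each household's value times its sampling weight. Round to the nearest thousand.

6446000

Weighted total = 1820×837 + 2160×281 + 2120×509 + 570×897 + 1320×772 + 340×240 + 1050×754 + 300×272 + 1670×441 + 350×44
  = 1523340 + 606960 + 1079080 + 511290 + 1019040 + 81600 + 791700 + 81600 + 736470 + 15400 = 6446480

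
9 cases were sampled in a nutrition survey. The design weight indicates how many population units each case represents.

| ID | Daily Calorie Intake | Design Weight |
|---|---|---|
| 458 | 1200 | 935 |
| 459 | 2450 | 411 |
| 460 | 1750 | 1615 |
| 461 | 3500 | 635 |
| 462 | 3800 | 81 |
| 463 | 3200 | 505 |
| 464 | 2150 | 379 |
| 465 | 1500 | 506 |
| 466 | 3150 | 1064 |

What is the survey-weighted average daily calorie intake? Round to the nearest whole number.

Weighted sum = 1200×935 + 2450×411 + 1750×1615 + 3500×635 + 3800×81 + 3200×505 + 2150×379 + 1500×506 + 3150×1064
  = 1122000 + 1006950 + 2826250 + 2222500 + 307800 + 1616000 + 814850 + 759000 + 3351600 = 14026950
Sum of weights = 935 + 411 + 1615 + 635 + 81 + 505 + 379 + 506 + 1064 = 6131
Weighted mean = 14026950 / 6131 = 2287.8731

2288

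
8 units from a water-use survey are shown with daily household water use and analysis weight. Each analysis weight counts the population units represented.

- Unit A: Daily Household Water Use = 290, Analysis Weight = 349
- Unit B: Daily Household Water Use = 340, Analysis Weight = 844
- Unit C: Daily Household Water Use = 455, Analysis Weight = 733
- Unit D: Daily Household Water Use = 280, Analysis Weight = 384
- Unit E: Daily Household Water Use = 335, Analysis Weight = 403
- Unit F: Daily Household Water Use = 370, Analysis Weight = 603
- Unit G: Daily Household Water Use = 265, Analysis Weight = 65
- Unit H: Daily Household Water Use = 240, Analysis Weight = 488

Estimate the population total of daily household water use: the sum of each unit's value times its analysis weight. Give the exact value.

1321665

Weighted total = 290×349 + 340×844 + 455×733 + 280×384 + 335×403 + 370×603 + 265×65 + 240×488
  = 101210 + 286960 + 333515 + 107520 + 135005 + 223110 + 17225 + 117120 = 1321665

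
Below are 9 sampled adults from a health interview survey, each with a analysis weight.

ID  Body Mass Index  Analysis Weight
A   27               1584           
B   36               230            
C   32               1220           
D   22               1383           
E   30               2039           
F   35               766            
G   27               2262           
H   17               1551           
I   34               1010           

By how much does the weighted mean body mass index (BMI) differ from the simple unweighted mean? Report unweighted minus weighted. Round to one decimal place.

1.5

Unweighted sum = 27 + 36 + 32 + 22 + 30 + 35 + 27 + 17 + 34 = 260
Unweighted mean = 260 / 9 = 28.888889
Weighted sum = 330275
Sum of weights = 1584 + 230 + 1220 + 1383 + 2039 + 766 + 2262 + 1551 + 1010 = 12045
Weighted mean = 330275 / 12045 = 27.420091
Difference (unweighted minus weighted) = 1.4687976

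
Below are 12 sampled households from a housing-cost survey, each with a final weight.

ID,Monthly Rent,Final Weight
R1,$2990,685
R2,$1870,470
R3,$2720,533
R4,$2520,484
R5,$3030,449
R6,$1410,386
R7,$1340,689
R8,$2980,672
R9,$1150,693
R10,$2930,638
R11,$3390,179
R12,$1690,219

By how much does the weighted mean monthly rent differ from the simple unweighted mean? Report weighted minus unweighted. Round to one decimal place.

-27.3

Unweighted sum = 2990 + 1870 + 2720 + 2520 + 3030 + 1410 + 1340 + 2980 + 1150 + 2930 + 3390 + 1690 = 28020
Unweighted mean = 28020 / 12 = 2335
Weighted sum = 2990×685 + 1870×470 + 2720×533 + 2520×484 + 3030×449 + 1410×386 + 1340×689 + 2980×672 + 1150×693 + 2930×638 + 3390×179 + 1690×219
  = 2048150 + 878900 + 1449760 + 1219680 + 1360470 + 544260 + 923260 + 2002560 + 796950 + 1869340 + 606810 + 370110 = 14070250
Sum of weights = 685 + 470 + 533 + 484 + 449 + 386 + 689 + 672 + 693 + 638 + 179 + 219 = 6097
Weighted mean = 14070250 / 6097 = 2307.7333
Difference (weighted minus unweighted) = -27.266689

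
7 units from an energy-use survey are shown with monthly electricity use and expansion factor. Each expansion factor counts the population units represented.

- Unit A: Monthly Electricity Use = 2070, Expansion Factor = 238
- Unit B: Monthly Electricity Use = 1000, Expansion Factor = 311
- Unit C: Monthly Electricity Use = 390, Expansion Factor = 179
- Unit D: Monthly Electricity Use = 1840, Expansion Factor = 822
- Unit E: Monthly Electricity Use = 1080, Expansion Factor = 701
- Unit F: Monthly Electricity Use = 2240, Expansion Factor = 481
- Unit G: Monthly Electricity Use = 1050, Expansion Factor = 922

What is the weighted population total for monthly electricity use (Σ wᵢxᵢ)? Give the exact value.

Weighted total = 2070×238 + 1000×311 + 390×179 + 1840×822 + 1080×701 + 2240×481 + 1050×922
  = 5188570

5188570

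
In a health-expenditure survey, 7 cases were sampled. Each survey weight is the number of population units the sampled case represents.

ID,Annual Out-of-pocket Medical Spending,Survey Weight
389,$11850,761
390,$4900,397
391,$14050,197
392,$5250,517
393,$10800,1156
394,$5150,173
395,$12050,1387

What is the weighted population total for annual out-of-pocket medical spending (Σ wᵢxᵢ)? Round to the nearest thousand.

46534000

Weighted total = 11850×761 + 4900×397 + 14050×197 + 5250×517 + 10800×1156 + 5150×173 + 12050×1387
  = 9017850 + 1945300 + 2767850 + 2714250 + 12484800 + 890950 + 16713350 = 46534350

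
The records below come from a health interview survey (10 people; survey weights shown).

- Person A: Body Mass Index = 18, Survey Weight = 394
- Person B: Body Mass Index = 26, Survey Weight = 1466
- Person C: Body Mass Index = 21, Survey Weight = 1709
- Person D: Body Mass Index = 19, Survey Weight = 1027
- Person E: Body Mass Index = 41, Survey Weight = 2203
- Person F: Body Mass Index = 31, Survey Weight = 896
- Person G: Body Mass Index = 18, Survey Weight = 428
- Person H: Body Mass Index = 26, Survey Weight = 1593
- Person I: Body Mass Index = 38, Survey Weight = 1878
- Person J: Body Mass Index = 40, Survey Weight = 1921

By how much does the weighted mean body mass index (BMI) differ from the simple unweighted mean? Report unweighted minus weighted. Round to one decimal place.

-3.0

Unweighted sum = 18 + 26 + 21 + 19 + 41 + 31 + 18 + 26 + 38 + 40 = 278
Unweighted mean = 278 / 10 = 27.8
Weighted sum = 18×394 + 26×1466 + 21×1709 + 19×1027 + 41×2203 + 31×896 + 18×428 + 26×1593 + 38×1878 + 40×1921
  = 7092 + 38116 + 35889 + 19513 + 90323 + 27776 + 7704 + 41418 + 71364 + 76840 = 416035
Sum of weights = 394 + 1466 + 1709 + 1027 + 2203 + 896 + 428 + 1593 + 1878 + 1921 = 13515
Weighted mean = 416035 / 13515 = 30.783204
Difference (unweighted minus weighted) = -2.9832038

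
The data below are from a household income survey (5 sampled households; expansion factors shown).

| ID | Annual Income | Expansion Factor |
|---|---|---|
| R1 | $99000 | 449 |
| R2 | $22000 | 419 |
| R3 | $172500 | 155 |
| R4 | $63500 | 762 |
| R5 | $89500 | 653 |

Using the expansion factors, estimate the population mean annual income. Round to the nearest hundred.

76800

Weighted sum = 99000×449 + 22000×419 + 172500×155 + 63500×762 + 89500×653
  = 44451000 + 9218000 + 26737500 + 48387000 + 58443500 = 187237000
Sum of weights = 449 + 419 + 155 + 762 + 653 = 2438
Weighted mean = 187237000 / 2438 = 76799.426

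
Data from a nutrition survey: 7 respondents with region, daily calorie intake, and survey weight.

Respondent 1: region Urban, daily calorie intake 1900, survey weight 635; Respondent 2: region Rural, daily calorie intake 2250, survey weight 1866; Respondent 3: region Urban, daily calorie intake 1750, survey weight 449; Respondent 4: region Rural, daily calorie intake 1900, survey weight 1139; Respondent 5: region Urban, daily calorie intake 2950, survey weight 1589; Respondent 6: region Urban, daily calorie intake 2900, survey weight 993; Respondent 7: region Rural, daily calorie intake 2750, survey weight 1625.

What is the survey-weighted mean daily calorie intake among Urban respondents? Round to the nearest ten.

Urban rows: 1, 3, 5, 6
Weighted sum = 1900×635 + 1750×449 + 2950×1589 + 2900×993
  = 1206500 + 785750 + 4687550 + 2879700 = 9559500
Sum of weights = 635 + 449 + 1589 + 993 = 3666
Weighted mean = 9559500 / 3666 = 2607.6105

2610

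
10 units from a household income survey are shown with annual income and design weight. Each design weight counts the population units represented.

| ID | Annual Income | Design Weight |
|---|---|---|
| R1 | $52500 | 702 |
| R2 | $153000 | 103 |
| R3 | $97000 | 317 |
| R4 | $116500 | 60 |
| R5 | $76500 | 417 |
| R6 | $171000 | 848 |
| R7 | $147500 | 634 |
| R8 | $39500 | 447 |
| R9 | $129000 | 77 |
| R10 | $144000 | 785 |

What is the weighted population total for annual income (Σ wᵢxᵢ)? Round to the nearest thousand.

501406000

Weighted total = 52500×702 + 153000×103 + 97000×317 + 116500×60 + 76500×417 + 171000×848 + 147500×634 + 39500×447 + 129000×77 + 144000×785
  = 501406000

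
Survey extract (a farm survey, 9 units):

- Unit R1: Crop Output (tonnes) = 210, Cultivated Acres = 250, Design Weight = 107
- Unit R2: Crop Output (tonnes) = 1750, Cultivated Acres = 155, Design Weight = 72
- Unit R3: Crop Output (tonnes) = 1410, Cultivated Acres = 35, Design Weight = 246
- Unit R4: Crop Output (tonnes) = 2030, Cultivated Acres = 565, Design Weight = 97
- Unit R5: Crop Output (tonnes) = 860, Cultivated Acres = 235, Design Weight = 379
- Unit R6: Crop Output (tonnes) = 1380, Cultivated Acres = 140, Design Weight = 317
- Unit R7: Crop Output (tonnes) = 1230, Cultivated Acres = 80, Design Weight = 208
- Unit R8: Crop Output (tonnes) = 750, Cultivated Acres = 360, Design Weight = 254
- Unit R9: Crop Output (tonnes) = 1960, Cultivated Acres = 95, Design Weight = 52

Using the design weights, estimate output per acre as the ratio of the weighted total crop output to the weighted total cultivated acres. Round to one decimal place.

5.8

Σ wᵢ·y = 210×107 + 1750×72 + 1410×246 + 2030×97 + 860×379 + 1380×317 + 1230×208 + 750×254 + 1960×52
  = 22470 + 126000 + 346860 + 196910 + 325940 + 437460 + 255840 + 190500 + 101920 = 2003900
Σ wᵢ·x = 250×107 + 155×72 + 35×246 + 565×97 + 235×379 + 140×317 + 80×208 + 360×254 + 95×52
  = 26750 + 11160 + 8610 + 54805 + 89065 + 44380 + 16640 + 91440 + 4940 = 347790
Ratio = 2003900 / 347790 = 5.7618103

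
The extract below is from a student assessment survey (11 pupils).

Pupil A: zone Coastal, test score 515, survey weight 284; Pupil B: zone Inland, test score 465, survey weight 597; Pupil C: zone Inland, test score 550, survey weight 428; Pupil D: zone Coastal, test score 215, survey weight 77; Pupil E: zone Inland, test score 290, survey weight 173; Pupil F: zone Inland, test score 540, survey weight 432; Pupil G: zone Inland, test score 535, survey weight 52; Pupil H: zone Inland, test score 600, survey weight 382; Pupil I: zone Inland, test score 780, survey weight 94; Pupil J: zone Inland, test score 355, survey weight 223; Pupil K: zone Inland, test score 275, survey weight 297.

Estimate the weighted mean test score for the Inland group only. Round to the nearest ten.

480

Inland rows: B, C, E, F, G, H, I, J, K
Weighted sum = 465×597 + 550×428 + 290×173 + 540×432 + 535×52 + 600×382 + 780×94 + 355×223 + 275×297
  = 277605 + 235400 + 50170 + 233280 + 27820 + 229200 + 73320 + 79165 + 81675 = 1287635
Sum of weights = 597 + 428 + 173 + 432 + 52 + 382 + 94 + 223 + 297 = 2678
Weighted mean = 1287635 / 2678 = 480.81964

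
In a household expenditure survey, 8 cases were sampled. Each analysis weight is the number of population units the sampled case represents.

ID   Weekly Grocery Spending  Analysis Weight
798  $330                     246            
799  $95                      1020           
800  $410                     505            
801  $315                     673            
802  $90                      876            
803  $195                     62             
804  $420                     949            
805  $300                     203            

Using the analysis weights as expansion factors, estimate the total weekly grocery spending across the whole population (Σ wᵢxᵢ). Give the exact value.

Weighted total = 1147535

1147535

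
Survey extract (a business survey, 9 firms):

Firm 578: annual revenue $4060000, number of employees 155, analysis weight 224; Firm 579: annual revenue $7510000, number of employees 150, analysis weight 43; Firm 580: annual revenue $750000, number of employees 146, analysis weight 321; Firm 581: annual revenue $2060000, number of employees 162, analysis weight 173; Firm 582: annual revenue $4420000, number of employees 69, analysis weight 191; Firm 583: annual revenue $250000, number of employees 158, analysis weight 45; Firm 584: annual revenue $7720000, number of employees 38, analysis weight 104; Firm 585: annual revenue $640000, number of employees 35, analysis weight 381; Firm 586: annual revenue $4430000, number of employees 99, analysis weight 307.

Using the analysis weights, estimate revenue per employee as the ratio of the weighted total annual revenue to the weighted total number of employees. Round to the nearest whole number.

Σ wᵢ·y = 4060000×224 + 7510000×43 + 750000×321 + 2060000×173 + 4420000×191 + 250000×45 + 7720000×104 + 640000×381 + 4430000×307
  = 909440000 + 322930000 + 240750000 + 356380000 + 844220000 + 11250000 + 802880000 + 243840000 + 1360010000 = 5091700000
Σ wᵢ·x = 155×224 + 150×43 + 146×321 + 162×173 + 69×191 + 158×45 + 38×104 + 35×381 + 99×307
  = 184031
Ratio = 5091700000 / 184031 = 27667.621

27668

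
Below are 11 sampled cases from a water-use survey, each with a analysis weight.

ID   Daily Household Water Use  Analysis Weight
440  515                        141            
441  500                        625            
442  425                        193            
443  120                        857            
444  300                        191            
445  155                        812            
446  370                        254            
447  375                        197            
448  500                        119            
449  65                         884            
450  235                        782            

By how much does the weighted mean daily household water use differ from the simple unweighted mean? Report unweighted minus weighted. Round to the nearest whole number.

82

Unweighted sum = 515 + 500 + 425 + 120 + 300 + 155 + 370 + 375 + 500 + 65 + 235 = 3560
Unweighted mean = 3560 / 11 = 323.63636
Weighted sum = 1221725
Sum of weights = 141 + 625 + 193 + 857 + 191 + 812 + 254 + 197 + 119 + 884 + 782 = 5055
Weighted mean = 1221725 / 5055 = 241.68645
Difference (unweighted minus weighted) = 81.949915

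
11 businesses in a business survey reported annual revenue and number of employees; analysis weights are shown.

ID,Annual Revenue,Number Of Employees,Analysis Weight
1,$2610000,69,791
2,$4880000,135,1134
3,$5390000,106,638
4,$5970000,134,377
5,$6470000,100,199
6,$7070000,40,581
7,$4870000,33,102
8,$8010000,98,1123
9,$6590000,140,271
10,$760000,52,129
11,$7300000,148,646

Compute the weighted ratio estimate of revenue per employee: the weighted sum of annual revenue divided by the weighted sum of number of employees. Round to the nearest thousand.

Σ wᵢ·y = 2610000×791 + 4880000×1134 + 5390000×638 + 5970000×377 + 6470000×199 + 7070000×581 + 4870000×102 + 8010000×1123 + 6590000×271 + 760000×129 + 7300000×646
  = 2064510000 + 5533920000 + 3438820000 + 2250690000 + 1287530000 + 4107670000 + 496740000 + 8995230000 + 1785890000 + 98040000 + 4715800000 = 34774840000
Σ wᵢ·x = 69×791 + 135×1134 + 106×638 + 134×377 + 100×199 + 40×581 + 33×102 + 98×1123 + 140×271 + 52×129 + 148×646
  = 54579 + 153090 + 67628 + 50518 + 19900 + 23240 + 3366 + 110054 + 37940 + 6708 + 95608 = 622631
Ratio = 34774840000 / 622631 = 55851.443

56000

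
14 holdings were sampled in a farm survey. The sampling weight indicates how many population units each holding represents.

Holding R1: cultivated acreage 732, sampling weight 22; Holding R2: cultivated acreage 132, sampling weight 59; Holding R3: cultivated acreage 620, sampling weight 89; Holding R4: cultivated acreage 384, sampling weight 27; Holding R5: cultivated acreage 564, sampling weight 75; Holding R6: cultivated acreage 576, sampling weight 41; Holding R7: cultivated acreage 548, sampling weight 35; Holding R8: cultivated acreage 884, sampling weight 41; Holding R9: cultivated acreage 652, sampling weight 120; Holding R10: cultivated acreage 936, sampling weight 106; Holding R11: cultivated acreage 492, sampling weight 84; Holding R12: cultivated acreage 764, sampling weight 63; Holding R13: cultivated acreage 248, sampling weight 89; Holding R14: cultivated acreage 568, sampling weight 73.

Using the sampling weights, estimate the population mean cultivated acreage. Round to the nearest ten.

Weighted sum = 541232
Sum of weights = 924
Weighted mean = 541232 / 924 = 585.74892

590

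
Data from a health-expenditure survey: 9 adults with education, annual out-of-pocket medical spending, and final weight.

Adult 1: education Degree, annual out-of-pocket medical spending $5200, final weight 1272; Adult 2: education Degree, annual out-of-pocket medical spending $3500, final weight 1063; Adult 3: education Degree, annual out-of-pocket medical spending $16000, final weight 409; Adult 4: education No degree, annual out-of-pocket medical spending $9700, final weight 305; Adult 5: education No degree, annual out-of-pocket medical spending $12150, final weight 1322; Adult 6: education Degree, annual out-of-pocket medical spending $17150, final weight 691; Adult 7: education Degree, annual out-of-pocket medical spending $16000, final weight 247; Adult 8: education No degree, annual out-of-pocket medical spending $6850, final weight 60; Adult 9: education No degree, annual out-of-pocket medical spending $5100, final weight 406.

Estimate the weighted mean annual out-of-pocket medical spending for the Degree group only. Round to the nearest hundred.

8900

Degree rows: 1, 2, 3, 6, 7
Weighted sum = 5200×1272 + 3500×1063 + 16000×409 + 17150×691 + 16000×247
  = 6614400 + 3720500 + 6544000 + 11850650 + 3952000 = 32681550
Sum of weights = 1272 + 1063 + 409 + 691 + 247 = 3682
Weighted mean = 32681550 / 3682 = 8876.032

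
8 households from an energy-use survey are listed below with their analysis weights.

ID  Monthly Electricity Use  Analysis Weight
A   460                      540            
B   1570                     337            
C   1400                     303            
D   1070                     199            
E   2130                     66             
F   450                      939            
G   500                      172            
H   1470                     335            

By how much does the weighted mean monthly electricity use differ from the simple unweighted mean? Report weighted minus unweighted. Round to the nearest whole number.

Unweighted sum = 460 + 1570 + 1400 + 1070 + 2130 + 450 + 500 + 1470 = 9050
Unweighted mean = 9050 / 8 = 1131.25
Weighted sum = 460×540 + 1570×337 + 1400×303 + 1070×199 + 2130×66 + 450×939 + 500×172 + 1470×335
  = 248400 + 529090 + 424200 + 212930 + 140580 + 422550 + 86000 + 492450 = 2556200
Sum of weights = 540 + 337 + 303 + 199 + 66 + 939 + 172 + 335 = 2891
Weighted mean = 2556200 / 2891 = 884.19232
Difference (weighted minus unweighted) = -247.05768

-247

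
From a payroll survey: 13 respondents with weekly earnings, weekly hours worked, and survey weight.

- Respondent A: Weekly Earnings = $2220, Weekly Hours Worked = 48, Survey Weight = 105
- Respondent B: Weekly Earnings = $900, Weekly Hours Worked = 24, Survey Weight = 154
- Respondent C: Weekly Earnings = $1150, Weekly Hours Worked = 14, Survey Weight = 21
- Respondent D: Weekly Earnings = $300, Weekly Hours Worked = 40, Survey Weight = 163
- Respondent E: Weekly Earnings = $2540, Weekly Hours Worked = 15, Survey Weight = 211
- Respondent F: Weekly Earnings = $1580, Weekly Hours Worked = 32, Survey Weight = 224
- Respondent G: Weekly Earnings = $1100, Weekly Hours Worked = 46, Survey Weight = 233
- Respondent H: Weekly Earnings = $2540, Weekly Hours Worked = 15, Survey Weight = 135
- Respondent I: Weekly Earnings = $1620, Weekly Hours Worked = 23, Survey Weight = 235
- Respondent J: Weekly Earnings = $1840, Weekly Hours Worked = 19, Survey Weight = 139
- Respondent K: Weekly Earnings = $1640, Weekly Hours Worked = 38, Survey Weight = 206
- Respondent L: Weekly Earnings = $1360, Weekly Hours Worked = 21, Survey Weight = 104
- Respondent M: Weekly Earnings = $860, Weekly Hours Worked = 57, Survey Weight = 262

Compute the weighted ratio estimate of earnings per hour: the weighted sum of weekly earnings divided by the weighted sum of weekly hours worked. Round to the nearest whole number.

Σ wᵢ·y = 3274870
Σ wᵢ·x = 71618
Ratio = 3274870 / 71618 = 45.726912

46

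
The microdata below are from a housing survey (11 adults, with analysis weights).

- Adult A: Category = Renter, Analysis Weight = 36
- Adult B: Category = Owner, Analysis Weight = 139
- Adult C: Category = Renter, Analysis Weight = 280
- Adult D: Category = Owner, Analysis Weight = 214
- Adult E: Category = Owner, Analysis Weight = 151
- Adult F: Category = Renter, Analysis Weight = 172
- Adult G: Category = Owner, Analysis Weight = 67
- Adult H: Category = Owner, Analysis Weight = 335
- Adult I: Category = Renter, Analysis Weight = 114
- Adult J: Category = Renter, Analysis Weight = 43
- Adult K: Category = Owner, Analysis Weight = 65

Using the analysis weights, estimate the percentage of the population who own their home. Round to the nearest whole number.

Sum of weights for 'Owner' = 139 + 214 + 151 + 67 + 335 + 65 = 971
Total weight = 36 + 139 + 280 + 214 + 151 + 172 + 67 + 335 + 114 + 43 + 65 = 1616
Weighted proportion = 971 / 1616 = 0.60086634 → 60.086634%

60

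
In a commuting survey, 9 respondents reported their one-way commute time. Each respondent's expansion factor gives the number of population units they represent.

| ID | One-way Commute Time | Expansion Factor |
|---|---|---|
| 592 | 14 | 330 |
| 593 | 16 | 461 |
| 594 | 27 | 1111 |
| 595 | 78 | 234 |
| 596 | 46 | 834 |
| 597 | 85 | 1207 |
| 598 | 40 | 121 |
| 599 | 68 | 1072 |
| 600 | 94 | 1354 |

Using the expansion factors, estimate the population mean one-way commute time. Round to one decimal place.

60.4

Weighted sum = 14×330 + 16×461 + 27×1111 + 78×234 + 46×834 + 85×1207 + 40×121 + 68×1072 + 94×1354
  = 4620 + 7376 + 29997 + 18252 + 38364 + 102595 + 4840 + 72896 + 127276 = 406216
Sum of weights = 330 + 461 + 1111 + 234 + 834 + 1207 + 121 + 1072 + 1354 = 6724
Weighted mean = 406216 / 6724 = 60.412849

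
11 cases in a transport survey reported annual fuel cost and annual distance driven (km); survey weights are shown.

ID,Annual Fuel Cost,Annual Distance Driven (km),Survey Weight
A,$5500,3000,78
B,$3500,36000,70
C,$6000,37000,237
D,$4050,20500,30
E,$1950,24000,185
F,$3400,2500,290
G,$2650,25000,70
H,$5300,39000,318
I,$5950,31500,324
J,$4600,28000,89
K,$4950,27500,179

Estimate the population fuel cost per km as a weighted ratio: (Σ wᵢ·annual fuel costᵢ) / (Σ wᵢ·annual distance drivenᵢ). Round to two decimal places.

0.18

Σ wᵢ·y = 5500×78 + 3500×70 + 6000×237 + 4050×30 + 1950×185 + 3400×290 + 2650×70 + 5300×318 + 5950×324 + 4600×89 + 4950×179
  = 429000 + 245000 + 1422000 + 121500 + 360750 + 986000 + 185500 + 1685400 + 1927800 + 409400 + 886050 = 8658400
Σ wᵢ·x = 3000×78 + 36000×70 + 37000×237 + 20500×30 + 24000×185 + 2500×290 + 25000×70 + 39000×318 + 31500×324 + 28000×89 + 27500×179
  = 234000 + 2520000 + 8769000 + 615000 + 4440000 + 725000 + 1750000 + 12402000 + 10206000 + 2492000 + 4922500 = 49075500
Ratio = 8658400 / 49075500 = 0.17643019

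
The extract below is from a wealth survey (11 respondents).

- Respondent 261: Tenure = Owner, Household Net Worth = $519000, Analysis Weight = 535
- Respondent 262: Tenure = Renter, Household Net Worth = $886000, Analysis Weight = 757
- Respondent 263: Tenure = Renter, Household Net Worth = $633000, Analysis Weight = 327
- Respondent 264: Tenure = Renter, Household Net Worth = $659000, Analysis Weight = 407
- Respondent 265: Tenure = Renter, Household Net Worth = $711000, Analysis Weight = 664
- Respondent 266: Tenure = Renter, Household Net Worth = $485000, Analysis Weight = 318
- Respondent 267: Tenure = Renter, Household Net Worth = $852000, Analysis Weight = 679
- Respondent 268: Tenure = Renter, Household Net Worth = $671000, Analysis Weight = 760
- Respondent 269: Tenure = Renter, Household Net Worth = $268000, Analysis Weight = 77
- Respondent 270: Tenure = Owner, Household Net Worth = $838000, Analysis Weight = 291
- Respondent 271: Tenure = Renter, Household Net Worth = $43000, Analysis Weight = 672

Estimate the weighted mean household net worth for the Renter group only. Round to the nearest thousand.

Renter rows: 262, 263, 264, 265, 266, 267, 268, 269, 271
Weighted sum = 886000×757 + 633000×327 + 659000×407 + 711000×664 + 485000×318 + 852000×679 + 671000×760 + 268000×77 + 43000×672
  = 670702000 + 206991000 + 268213000 + 472104000 + 154230000 + 578508000 + 509960000 + 20636000 + 28896000 = 2910240000
Sum of weights = 757 + 327 + 407 + 664 + 318 + 679 + 760 + 77 + 672 = 4661
Weighted mean = 2910240000 / 4661 = 624381.03

624000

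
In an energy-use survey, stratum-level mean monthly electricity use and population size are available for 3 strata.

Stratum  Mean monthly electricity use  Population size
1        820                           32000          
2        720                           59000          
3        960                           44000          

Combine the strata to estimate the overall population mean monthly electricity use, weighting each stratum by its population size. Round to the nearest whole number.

822

Σ Nₕ·x̄ₕ = 820×32000 + 720×59000 + 960×44000
  = 26240000 + 42480000 + 42240000 = 110960000
Σ Nₕ = 135000
Overall mean = 110960000 / 135000 = 821.92593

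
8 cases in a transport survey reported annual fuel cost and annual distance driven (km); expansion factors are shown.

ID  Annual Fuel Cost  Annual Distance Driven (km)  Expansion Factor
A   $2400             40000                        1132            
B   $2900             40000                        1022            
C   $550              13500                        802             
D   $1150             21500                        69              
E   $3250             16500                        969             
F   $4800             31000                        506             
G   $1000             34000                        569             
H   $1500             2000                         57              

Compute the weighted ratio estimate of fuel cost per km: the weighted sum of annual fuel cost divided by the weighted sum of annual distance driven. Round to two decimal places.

0.08

Σ wᵢ·y = 2400×1132 + 2900×1022 + 550×802 + 1150×69 + 3250×969 + 4800×506 + 1000×569 + 1500×57
  = 2716800 + 2963800 + 441100 + 79350 + 3149250 + 2428800 + 569000 + 85500 = 12433600
Σ wᵢ·x = 40000×1132 + 40000×1022 + 13500×802 + 21500×69 + 16500×969 + 31000×506 + 34000×569 + 2000×57
  = 149605000
Ratio = 12433600 / 149605000 = 0.083109522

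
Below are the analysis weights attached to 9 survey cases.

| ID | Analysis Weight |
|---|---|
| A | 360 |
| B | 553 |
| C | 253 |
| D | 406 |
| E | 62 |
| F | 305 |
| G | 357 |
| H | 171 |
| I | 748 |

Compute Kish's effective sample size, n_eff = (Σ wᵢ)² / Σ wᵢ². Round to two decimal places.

Σ wᵢ = 360 + 553 + 253 + 406 + 62 + 305 + 357 + 171 + 748 = 3215
Σ wᵢ² = 129600 + 305809 + 64009 + 164836 + 3844 + 93025 + 127449 + 29241 + 559504 = 1477317
n_eff = 3215² / 1477317 = 10336225 / 1477317 = 6.9966195

7.00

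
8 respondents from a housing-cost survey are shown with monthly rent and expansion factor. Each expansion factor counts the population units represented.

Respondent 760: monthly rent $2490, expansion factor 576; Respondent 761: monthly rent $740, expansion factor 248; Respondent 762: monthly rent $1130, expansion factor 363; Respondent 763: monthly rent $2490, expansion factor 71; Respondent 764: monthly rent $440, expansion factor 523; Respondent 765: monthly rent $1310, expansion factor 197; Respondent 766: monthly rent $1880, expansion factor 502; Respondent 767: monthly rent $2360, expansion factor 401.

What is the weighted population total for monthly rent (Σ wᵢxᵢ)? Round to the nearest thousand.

4583000

Weighted total = 4583050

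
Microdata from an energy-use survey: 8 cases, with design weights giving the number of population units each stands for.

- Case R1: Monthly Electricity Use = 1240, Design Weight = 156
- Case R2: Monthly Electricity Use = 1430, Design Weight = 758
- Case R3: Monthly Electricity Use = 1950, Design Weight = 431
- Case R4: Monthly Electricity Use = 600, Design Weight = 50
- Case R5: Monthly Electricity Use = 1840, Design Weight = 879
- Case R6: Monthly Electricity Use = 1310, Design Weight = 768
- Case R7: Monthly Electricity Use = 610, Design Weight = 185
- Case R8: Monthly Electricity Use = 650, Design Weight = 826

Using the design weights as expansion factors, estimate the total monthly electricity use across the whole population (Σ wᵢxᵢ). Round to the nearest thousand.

5421000

Weighted total = 1240×156 + 1430×758 + 1950×431 + 600×50 + 1840×879 + 1310×768 + 610×185 + 650×826
  = 193440 + 1083940 + 840450 + 30000 + 1617360 + 1006080 + 112850 + 536900 = 5421020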